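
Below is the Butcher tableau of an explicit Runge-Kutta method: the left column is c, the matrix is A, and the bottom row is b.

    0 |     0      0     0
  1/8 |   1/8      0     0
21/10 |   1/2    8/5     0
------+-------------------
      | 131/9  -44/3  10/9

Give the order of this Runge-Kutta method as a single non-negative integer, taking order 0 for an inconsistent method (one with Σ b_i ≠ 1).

b = (131/9, -44/3, 10/9)
c = (0, 1/8, 21/10)
Ac = (0, 0, 1/5)
Σ b_i: 131/9·1 + (-44/3)·1 + 10/9·1 = 1 ✓
b·c: (-44/3)·1/8 + 10/9·21/10 = 1/2 ✓
b·c²: (-44/3)·1/64 + 10/9·441/100 = 1121/240 ≠ 1/3 ⇒ order 2.
b·Ac: 10/9·1/5 = 2/9 ≠ 1/6

2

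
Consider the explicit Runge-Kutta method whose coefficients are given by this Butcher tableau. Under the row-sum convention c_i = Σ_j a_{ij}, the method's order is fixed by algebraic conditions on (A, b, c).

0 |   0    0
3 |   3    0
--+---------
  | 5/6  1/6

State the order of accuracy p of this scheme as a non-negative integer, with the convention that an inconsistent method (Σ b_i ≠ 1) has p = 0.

2

b = (5/6, 1/6)
c = (0, 3)
Σ b_i: 5/6·1 + 1/6·1 = 1 ✓
b·c: 1/6·3 = 1/2 ✓; 2 stages ⇒ order 2.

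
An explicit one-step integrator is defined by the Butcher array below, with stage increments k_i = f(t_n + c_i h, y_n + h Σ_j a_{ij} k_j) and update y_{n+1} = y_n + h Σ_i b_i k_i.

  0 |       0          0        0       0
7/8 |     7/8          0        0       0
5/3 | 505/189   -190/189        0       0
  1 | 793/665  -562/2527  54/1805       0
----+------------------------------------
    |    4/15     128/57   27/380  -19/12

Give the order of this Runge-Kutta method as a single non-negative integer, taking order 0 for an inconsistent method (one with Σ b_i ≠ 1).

b = (4/15, 128/57, 27/380, -19/12)
c = (0, 7/8, 5/3, 1)
Ac = (0, 0, -95/108, -11/76)
Σ b_i: 4/15·1 + 128/57·1 + 27/380·1 + (-19/12)·1 = 1 ✓
b·c: 128/57·7/8 + 27/380·5/3 + (-19/12)·1 = 1/2 ✓
b·c²: 128/57·49/64 + 27/380·25/9 + (-19/12)·1 = 1/3 ✓
b·Ac: 27/380·(-95/108) + (-19/12)·(-11/76) = 1/6 ✓
b·c³: 128/57·343/512 + 27/380·125/27 + (-19/12)·1 = 1/4 ✓
b·(c∘Ac): 27/380·(-475/324) + (-19/12)·(-11/76) = 1/8 ✓
b·Ac²: 27/380·(-665/864) + (-19/12)·(-53/608) = 1/12 ✓
b·A²c: (-19/12)·(-1/38) = 1/24 ✓; 4 stages ⇒ order 4.

4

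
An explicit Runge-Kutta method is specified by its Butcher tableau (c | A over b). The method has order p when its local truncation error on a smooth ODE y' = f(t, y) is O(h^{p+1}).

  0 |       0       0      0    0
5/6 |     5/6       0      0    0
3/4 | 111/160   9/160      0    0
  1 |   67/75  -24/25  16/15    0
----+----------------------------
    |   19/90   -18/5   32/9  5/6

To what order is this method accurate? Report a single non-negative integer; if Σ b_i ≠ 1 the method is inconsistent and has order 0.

4

b = (19/90, -18/5, 32/9, 5/6)
c = (0, 5/6, 3/4, 1)
Ac = (0, 0, 3/64, 0)
Σ b_i: 19/90·1 + (-18/5)·1 + 32/9·1 + 5/6·1 = 1 ✓
b·c: (-18/5)·5/6 + 32/9·3/4 + 5/6·1 = 1/2 ✓
b·c²: (-18/5)·25/36 + 32/9·9/16 + 5/6·1 = 1/3 ✓
b·Ac: 32/9·3/64 = 1/6 ✓
b·c³: (-18/5)·125/216 + 32/9·27/64 + 5/6·1 = 1/4 ✓
b·(c∘Ac): 32/9·9/256 = 1/8 ✓
b·Ac²: 32/9·5/128 + 5/6·(-1/15) = 1/12 ✓
b·A²c: 5/6·1/20 = 1/24 ✓; 4 stages ⇒ order 4.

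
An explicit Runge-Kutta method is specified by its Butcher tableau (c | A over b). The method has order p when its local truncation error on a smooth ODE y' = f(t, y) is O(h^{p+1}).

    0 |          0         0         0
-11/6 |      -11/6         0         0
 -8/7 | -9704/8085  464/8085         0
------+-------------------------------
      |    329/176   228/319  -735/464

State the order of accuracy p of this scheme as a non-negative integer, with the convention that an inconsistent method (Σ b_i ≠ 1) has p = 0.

3

b = (329/176, 228/319, -735/464)
c = (0, -11/6, -8/7)
Ac = (0, 0, -232/2205)
Σ b_i: 329/176·1 + 228/319·1 + (-735/464)·1 = 1 ✓
b·c: 228/319·(-11/6) + (-735/464)·(-8/7) = 1/2 ✓
b·c²: 228/319·121/36 + (-735/464)·64/49 = 1/3 ✓
b·Ac: (-735/464)·(-232/2205) = 1/6 ✓; 3 stages ⇒ order 3.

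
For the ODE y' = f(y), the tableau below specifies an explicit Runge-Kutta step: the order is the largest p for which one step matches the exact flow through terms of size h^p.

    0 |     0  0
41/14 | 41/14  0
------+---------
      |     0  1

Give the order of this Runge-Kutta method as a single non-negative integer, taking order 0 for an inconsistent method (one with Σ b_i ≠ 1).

b = (0, 1)
c = (0, 41/14)
Σ b_i: 1·1 = 1 ✓
b·c: 1·41/14 = 41/14 ≠ 1/2 ⇒ order 1.

1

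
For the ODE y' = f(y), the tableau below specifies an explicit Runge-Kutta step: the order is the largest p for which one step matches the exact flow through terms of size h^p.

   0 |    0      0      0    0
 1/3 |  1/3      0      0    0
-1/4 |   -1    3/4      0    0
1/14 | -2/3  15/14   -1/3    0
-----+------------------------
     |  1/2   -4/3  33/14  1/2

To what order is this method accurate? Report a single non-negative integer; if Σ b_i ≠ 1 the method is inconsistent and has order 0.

b = (1/2, -4/3, 33/14, 1/2)
c = (0, 1/3, -1/4, 1/14)
Ac = (0, 0, 1/4, 37/84)
Σ b_i: 1/2·1 + (-4/3)·1 + 33/14·1 + 1/2·1 = 85/42 ≠ 1 ⇒ order 0.

0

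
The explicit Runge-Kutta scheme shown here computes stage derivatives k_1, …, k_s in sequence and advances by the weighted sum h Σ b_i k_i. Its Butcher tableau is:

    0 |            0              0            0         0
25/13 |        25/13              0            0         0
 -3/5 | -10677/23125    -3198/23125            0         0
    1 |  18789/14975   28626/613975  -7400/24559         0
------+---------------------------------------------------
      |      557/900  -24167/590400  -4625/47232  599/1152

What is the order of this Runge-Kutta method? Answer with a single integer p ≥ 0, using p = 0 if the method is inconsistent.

4

b = (557/900, -24167/590400, -4625/47232, 599/1152)
c = (0, 25/13, -3/5, 1)
Ac = (0, 0, -246/925, 162/599)
Σ b_i: 557/900·1 + (-24167/590400)·1 + (-4625/47232)·1 + 599/1152·1 = 1 ✓
b·c: (-24167/590400)·25/13 + (-4625/47232)·(-3/5) + 599/1152·1 = 1/2 ✓
b·c²: (-24167/590400)·625/169 + (-4625/47232)·9/25 + 599/1152·1 = 1/3 ✓
b·Ac: (-4625/47232)·(-246/925) + 599/1152·162/599 = 1/6 ✓
b·c³: (-24167/590400)·15625/2197 + (-4625/47232)·(-27/125) + 599/1152·1 = 1/4 ✓
b·(c∘Ac): (-4625/47232)·738/4625 + 599/1152·162/599 = 1/8 ✓
b·Ac²: (-4625/47232)·(-246/481) + 599/1152·498/7787 = 1/12 ✓
b·A²c: 599/1152·48/599 = 1/24 ✓; 4 stages ⇒ order 4.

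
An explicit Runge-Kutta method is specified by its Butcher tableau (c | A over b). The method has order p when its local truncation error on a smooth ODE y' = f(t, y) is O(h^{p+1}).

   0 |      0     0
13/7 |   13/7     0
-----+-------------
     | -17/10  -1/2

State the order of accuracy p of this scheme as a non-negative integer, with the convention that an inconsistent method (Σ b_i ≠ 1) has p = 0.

0

b = (-17/10, -1/2)
c = (0, 13/7)
Σ b_i: (-17/10)·1 + (-1/2)·1 = -11/5 ≠ 1 ⇒ order 0.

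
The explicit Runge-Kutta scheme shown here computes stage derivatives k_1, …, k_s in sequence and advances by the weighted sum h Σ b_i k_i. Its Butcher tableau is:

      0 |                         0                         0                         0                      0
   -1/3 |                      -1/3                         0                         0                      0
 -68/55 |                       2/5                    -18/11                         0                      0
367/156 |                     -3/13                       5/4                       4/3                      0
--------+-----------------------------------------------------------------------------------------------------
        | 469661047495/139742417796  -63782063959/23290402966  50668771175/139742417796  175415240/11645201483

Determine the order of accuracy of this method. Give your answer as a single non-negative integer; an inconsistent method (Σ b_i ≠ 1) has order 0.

3

b = (469661047495/139742417796, -63782063959/23290402966, 50668771175/139742417796, 175415240/11645201483)
c = (0, -1/3, -68/55, 367/156)
Ac = (0, 0, 6/11, -1363/660)
Σ b_i: 469661047495/139742417796·1 + (-63782063959/23290402966)·1 + 50668771175/139742417796·1 + 175415240/11645201483·1 = 1 ✓
b·c: (-63782063959/23290402966)·(-1/3) + 50668771175/139742417796·(-68/55) + 175415240/11645201483·367/156 = 1/2 ✓
b·c²: (-63782063959/23290402966)·1/9 + 50668771175/139742417796·4624/3025 + 175415240/11645201483·134689/24336 = 1/3 ✓
b·Ac: 50668771175/139742417796·6/11 + 175415240/11645201483·(-1363/660) = 1/6 ✓
b·c³: (-63782063959/23290402966)·(-1/27) + 50668771175/139742417796·(-314432/166375) + 175415240/11645201483·49430863/3796416 = -697262633520451/1798484917034520 ≠ 1/4 ⇒ order 3.
b·(c∘Ac): 50668771175/139742417796·(-408/605) + 175415240/11645201483·(-500221/102960) = -66595298827/209613626694 ≠ 1/8
b·Ac²: 50668771175/139742417796·(-2/11) + 175415240/11645201483·237077/108900 = -381968668957/11528749468170 ≠ 1/12
b·A²c: 175415240/11645201483·8/11 = 127574720/11645201483 ≠ 1/24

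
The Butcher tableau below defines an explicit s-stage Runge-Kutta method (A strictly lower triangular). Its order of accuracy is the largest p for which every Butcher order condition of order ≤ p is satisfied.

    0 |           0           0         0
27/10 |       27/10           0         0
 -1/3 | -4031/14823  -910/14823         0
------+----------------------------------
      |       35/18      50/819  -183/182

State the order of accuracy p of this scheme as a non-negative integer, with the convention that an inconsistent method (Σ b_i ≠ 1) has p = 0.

3

b = (35/18, 50/819, -183/182)
c = (0, 27/10, -1/3)
Ac = (0, 0, -91/549)
Σ b_i: 35/18·1 + 50/819·1 + (-183/182)·1 = 1 ✓
b·c: 50/819·27/10 + (-183/182)·(-1/3) = 1/2 ✓
b·c²: 50/819·729/100 + (-183/182)·1/9 = 1/3 ✓
b·Ac: (-183/182)·(-91/549) = 1/6 ✓; 3 stages ⇒ order 3.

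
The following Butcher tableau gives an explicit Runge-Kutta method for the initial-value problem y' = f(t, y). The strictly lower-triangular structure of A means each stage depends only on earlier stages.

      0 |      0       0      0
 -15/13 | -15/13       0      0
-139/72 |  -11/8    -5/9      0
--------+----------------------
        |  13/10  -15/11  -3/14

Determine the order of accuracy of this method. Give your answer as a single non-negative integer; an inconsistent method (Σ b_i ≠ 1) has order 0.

0

b = (13/10, -15/11, -3/14)
c = (0, -15/13, -139/72)
Ac = (0, 0, 25/39)
Σ b_i: 13/10·1 + (-15/11)·1 + (-3/14)·1 = -107/385 ≠ 1 ⇒ order 0.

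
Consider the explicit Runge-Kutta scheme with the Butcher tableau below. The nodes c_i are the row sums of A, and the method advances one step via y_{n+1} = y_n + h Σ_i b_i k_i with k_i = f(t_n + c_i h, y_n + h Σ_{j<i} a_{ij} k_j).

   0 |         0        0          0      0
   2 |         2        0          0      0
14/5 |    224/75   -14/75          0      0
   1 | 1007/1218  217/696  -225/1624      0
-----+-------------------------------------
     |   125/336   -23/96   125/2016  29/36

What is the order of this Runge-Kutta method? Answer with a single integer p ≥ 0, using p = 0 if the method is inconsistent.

b = (125/336, -23/96, 125/2016, 29/36)
c = (0, 2, 14/5, 1)
Ac = (0, 0, -28/75, 41/174)
Σ b_i: 125/336·1 + (-23/96)·1 + 125/2016·1 + 29/36·1 = 1 ✓
b·c: (-23/96)·2 + 125/2016·14/5 + 29/36·1 = 1/2 ✓
b·c²: (-23/96)·4 + 125/2016·196/25 + 29/36·1 = 1/3 ✓
b·Ac: 125/2016·(-28/75) + 29/36·41/174 = 1/6 ✓
b·c³: (-23/96)·8 + 125/2016·2744/125 + 29/36·1 = 1/4 ✓
b·(c∘Ac): 125/2016·(-392/375) + 29/36·41/174 = 1/8 ✓
b·Ac²: 125/2016·(-56/75) + 29/36·14/87 = 1/12 ✓
b·A²c: 29/36·3/58 = 1/24 ✓; 4 stages ⇒ order 4.

4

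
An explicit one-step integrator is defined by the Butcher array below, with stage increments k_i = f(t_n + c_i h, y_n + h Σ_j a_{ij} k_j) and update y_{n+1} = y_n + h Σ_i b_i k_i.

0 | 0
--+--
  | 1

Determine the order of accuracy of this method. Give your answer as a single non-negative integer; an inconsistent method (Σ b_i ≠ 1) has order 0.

1

b = (1)
c = (0)
Σ b_i: 1·1 = 1 ✓; 1 stage ⇒ order 1.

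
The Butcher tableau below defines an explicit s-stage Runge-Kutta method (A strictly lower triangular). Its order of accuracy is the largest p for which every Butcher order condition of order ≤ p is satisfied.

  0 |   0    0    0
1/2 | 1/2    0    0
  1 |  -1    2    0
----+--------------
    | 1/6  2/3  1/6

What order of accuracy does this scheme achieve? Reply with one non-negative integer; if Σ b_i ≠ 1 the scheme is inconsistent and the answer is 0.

3

b = (1/6, 2/3, 1/6)
c = (0, 1/2, 1)
Ac = (0, 0, 1)
Σ b_i: 1/6·1 + 2/3·1 + 1/6·1 = 1 ✓
b·c: 2/3·1/2 + 1/6·1 = 1/2 ✓
b·c²: 2/3·1/4 + 1/6·1 = 1/3 ✓
b·Ac: 1/6·1 = 1/6 ✓; 3 stages ⇒ order 3.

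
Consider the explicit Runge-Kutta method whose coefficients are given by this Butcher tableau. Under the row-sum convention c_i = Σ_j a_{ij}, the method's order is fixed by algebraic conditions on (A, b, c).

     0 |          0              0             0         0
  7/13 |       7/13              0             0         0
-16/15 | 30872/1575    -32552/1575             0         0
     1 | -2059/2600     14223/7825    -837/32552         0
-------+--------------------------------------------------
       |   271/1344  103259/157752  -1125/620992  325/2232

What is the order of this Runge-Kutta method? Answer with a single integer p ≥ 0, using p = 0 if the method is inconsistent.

4

b = (271/1344, 103259/157752, -1125/620992, 325/2232)
c = (0, 7/13, -16/15, 1)
Ac = (0, 0, -2504/225, 327/325)
Σ b_i: 271/1344·1 + 103259/157752·1 + (-1125/620992)·1 + 325/2232·1 = 1 ✓
b·c: 103259/157752·7/13 + (-1125/620992)·(-16/15) + 325/2232·1 = 1/2 ✓
b·c²: 103259/157752·49/169 + (-1125/620992)·256/225 + 325/2232·1 = 1/3 ✓
b·Ac: (-1125/620992)·(-2504/225) + 325/2232·327/325 = 1/6 ✓
b·c³: 103259/157752·343/2197 + (-1125/620992)·(-4096/3375) + 325/2232·1 = 1/4 ✓
b·(c∘Ac): (-1125/620992)·40064/3375 + 325/2232·327/325 = 1/8 ✓
b·Ac²: (-1125/620992)·(-17528/2925) + 325/2232·2103/4225 = 1/12 ✓
b·A²c: 325/2232·93/325 = 1/24 ✓; 4 stages ⇒ order 4.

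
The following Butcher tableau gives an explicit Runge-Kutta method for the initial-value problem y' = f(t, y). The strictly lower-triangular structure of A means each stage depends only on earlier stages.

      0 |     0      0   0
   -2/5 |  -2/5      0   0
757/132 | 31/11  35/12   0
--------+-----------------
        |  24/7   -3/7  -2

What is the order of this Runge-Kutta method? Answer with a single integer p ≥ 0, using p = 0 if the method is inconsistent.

1

b = (24/7, -3/7, -2)
c = (0, -2/5, 757/132)
Ac = (0, 0, -7/6)
Σ b_i: 24/7·1 + (-3/7)·1 + (-2)·1 = 1 ✓
b·c: (-3/7)·(-2/5) + (-2)·757/132 = -26099/2310 ≠ 1/2 ⇒ order 1.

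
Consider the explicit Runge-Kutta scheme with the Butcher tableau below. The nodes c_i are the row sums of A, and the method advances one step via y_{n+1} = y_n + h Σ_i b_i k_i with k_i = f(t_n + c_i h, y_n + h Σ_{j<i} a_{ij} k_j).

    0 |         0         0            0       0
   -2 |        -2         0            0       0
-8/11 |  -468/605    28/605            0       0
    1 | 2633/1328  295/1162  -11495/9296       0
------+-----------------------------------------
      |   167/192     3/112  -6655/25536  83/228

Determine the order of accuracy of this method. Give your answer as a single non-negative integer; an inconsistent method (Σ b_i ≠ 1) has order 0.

4

b = (167/192, 3/112, -6655/25536, 83/228)
c = (0, -2, -8/11, 1)
Ac = (0, 0, -56/605, 65/166)
Σ b_i: 167/192·1 + 3/112·1 + (-6655/25536)·1 + 83/228·1 = 1 ✓
b·c: 3/112·(-2) + (-6655/25536)·(-8/11) + 83/228·1 = 1/2 ✓
b·c²: 3/112·4 + (-6655/25536)·64/121 + 83/228·1 = 1/3 ✓
b·Ac: (-6655/25536)·(-56/605) + 83/228·65/166 = 1/6 ✓
b·c³: 3/112·(-8) + (-6655/25536)·(-512/1331) + 83/228·1 = 1/4 ✓
b·(c∘Ac): (-6655/25536)·448/6655 + 83/228·65/166 = 1/8 ✓
b·Ac²: (-6655/25536)·112/605 + 83/228·30/83 = 1/12 ✓
b·A²c: 83/228·19/166 = 1/24 ✓; 4 stages ⇒ order 4.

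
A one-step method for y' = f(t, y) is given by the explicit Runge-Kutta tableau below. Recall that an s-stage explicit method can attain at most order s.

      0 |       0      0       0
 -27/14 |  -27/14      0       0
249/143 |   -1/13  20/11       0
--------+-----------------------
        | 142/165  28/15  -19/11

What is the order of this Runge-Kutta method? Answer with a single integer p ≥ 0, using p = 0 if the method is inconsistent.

1

b = (142/165, 28/15, -19/11)
c = (0, -27/14, 249/143)
Ac = (0, 0, -270/77)
Σ b_i: 142/165·1 + 28/15·1 + (-19/11)·1 = 1 ✓
b·c: 28/15·(-27/14) + (-19/11)·249/143 = -51969/7865 ≠ 1/2 ⇒ order 1.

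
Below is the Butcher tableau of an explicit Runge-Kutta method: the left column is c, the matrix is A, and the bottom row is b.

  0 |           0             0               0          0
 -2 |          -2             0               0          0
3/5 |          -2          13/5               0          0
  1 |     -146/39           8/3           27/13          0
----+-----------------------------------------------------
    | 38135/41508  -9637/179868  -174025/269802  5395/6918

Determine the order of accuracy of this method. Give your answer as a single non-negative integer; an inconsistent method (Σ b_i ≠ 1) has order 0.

3

b = (38135/41508, -9637/179868, -174025/269802, 5395/6918)
c = (0, -2, 3/5, 1)
Ac = (0, 0, -26/5, -797/195)
Σ b_i: 38135/41508·1 + (-9637/179868)·1 + (-174025/269802)·1 + 5395/6918·1 = 1 ✓
b·c: (-9637/179868)·(-2) + (-174025/269802)·3/5 + 5395/6918·1 = 1/2 ✓
b·c²: (-9637/179868)·4 + (-174025/269802)·9/25 + 5395/6918·1 = 1/3 ✓
b·Ac: (-174025/269802)·(-26/5) + 5395/6918·(-797/195) = 1/6 ✓
b·c³: (-9637/179868)·(-8) + (-174025/269802)·27/125 + 5395/6918·1 = 18491/17295 ≠ 1/4 ⇒ order 3.
b·(c∘Ac): (-174025/269802)·(-78/25) + 5395/6918·(-797/195) = -24385/20754 ≠ 1/8
b·Ac²: (-174025/269802)·52/5 + 5395/6918·11129/975 = 75869/34590 ≠ 1/12
b·A²c: 5395/6918·(-54/5) = -9711/1153 ≠ 1/24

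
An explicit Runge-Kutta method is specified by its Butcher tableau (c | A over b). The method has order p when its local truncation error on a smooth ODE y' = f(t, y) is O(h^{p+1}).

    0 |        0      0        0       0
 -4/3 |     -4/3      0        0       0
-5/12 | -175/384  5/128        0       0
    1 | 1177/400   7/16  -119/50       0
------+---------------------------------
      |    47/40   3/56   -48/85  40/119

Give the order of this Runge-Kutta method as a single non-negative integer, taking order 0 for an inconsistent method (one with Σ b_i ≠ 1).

4

b = (47/40, 3/56, -48/85, 40/119)
c = (0, -4/3, -5/12, 1)
Ac = (0, 0, -5/96, 49/120)
Σ b_i: 47/40·1 + 3/56·1 + (-48/85)·1 + 40/119·1 = 1 ✓
b·c: 3/56·(-4/3) + (-48/85)·(-5/12) + 40/119·1 = 1/2 ✓
b·c²: 3/56·16/9 + (-48/85)·25/144 + 40/119·1 = 1/3 ✓
b·Ac: (-48/85)·(-5/96) + 40/119·49/120 = 1/6 ✓
b·c³: 3/56·(-64/27) + (-48/85)·(-125/1728) + 40/119·1 = 1/4 ✓
b·(c∘Ac): (-48/85)·25/1152 + 40/119·49/120 = 1/8 ✓
b·Ac²: (-48/85)·5/72 + 40/119·35/96 = 1/12 ✓
b·A²c: 40/119·119/960 = 1/24 ✓; 4 stages ⇒ order 4.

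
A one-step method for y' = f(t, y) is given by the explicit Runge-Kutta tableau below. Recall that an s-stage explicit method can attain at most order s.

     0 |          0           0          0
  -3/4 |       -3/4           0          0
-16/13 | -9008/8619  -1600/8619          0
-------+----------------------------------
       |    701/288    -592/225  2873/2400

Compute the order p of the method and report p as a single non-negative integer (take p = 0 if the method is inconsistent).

3

b = (701/288, -592/225, 2873/2400)
c = (0, -3/4, -16/13)
Ac = (0, 0, 400/2873)
Σ b_i: 701/288·1 + (-592/225)·1 + 2873/2400·1 = 1 ✓
b·c: (-592/225)·(-3/4) + 2873/2400·(-16/13) = 1/2 ✓
b·c²: (-592/225)·9/16 + 2873/2400·256/169 = 1/3 ✓
b·Ac: 2873/2400·400/2873 = 1/6 ✓; 3 stages ⇒ order 3.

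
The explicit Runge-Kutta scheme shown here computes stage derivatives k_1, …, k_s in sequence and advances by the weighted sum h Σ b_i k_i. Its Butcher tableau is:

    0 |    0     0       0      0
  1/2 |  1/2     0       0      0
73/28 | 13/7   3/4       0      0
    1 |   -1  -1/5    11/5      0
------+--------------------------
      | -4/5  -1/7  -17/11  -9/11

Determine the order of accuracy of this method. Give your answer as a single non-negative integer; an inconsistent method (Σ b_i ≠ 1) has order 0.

b = (-4/5, -1/7, -17/11, -9/11)
c = (0, 1/2, 73/28, 1)
Ac = (0, 0, 3/8, 789/140)
Σ b_i: (-4/5)·1 + (-1/7)·1 + (-17/11)·1 + (-9/11)·1 = -1273/385 ≠ 1 ⇒ order 0.

0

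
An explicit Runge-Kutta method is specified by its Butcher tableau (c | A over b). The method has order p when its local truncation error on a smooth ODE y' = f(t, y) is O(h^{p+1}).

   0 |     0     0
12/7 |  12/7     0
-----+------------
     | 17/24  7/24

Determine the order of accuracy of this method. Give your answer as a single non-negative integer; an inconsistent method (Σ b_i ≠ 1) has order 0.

b = (17/24, 7/24)
c = (0, 12/7)
Σ b_i: 17/24·1 + 7/24·1 = 1 ✓
b·c: 7/24·12/7 = 1/2 ✓; 2 stages ⇒ order 2.

2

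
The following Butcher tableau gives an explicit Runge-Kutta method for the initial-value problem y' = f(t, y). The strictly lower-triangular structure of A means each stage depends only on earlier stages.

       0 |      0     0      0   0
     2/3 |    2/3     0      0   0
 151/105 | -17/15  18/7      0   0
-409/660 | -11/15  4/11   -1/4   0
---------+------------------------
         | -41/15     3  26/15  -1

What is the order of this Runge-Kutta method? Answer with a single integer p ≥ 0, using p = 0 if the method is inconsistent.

b = (-41/15, 3, 26/15, -1)
c = (0, 2/3, 151/105, -409/660)
Ac = (0, 0, 12/7, -541/4620)
Σ b_i: (-41/15)·1 + 3·1 + 26/15·1 + (-1)·1 = 1 ✓
b·c: 3·2/3 + 26/15·151/105 + (-1)·(-409/660) = 354289/69300 ≠ 1/2 ⇒ order 1.

1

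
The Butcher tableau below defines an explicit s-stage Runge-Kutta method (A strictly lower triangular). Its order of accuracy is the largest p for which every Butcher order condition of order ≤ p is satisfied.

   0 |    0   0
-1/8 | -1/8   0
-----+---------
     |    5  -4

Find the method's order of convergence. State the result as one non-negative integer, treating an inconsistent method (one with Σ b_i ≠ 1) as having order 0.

b = (5, -4)
c = (0, -1/8)
Σ b_i: 5·1 + (-4)·1 = 1 ✓
b·c: (-4)·(-1/8) = 1/2 ✓; 2 stages ⇒ order 2.

2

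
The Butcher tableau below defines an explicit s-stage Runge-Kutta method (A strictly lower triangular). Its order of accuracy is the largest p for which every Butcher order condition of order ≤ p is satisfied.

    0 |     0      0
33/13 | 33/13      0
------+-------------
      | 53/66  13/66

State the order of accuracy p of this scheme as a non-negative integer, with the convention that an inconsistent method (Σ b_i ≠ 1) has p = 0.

b = (53/66, 13/66)
c = (0, 33/13)
Σ b_i: 53/66·1 + 13/66·1 = 1 ✓
b·c: 13/66·33/13 = 1/2 ✓; 2 stages ⇒ order 2.

2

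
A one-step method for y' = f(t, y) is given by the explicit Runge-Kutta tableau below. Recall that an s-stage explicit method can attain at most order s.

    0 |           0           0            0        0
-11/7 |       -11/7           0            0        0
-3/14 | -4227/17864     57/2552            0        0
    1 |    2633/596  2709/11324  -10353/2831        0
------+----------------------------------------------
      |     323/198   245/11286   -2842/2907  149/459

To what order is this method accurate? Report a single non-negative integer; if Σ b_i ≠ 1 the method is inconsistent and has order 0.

b = (323/198, 245/11286, -2842/2907, 149/459)
c = (0, -11/7, -3/14, 1)
Ac = (0, 0, -57/1624, 243/596)
Σ b_i: 323/198·1 + 245/11286·1 + (-2842/2907)·1 + 149/459·1 = 1 ✓
b·c: 245/11286·(-11/7) + (-2842/2907)·(-3/14) + 149/459·1 = 1/2 ✓
b·c²: 245/11286·121/49 + (-2842/2907)·9/196 + 149/459·1 = 1/3 ✓
b·Ac: (-2842/2907)·(-57/1624) + 149/459·243/596 = 1/6 ✓
b·c³: 245/11286·(-1331/343) + (-2842/2907)·(-27/2744) + 149/459·1 = 1/4 ✓
b·(c∘Ac): (-2842/2907)·171/22736 + 149/459·243/596 = 1/8 ✓
b·Ac²: (-2842/2907)·627/11368 + 149/459·63/149 = 1/12 ✓
b·A²c: 149/459·153/1192 = 1/24 ✓; 4 stages ⇒ order 4.

4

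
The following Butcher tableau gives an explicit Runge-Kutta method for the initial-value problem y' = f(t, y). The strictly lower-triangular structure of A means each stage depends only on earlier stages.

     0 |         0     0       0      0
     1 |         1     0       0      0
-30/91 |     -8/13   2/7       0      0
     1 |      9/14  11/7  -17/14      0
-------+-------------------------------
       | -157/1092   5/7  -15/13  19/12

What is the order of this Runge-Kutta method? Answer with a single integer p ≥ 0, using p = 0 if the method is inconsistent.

b = (-157/1092, 5/7, -15/13, 19/12)
c = (0, 1, -30/91, 1)
Ac = (0, 0, 2/7, 1256/637)
Σ b_i: (-157/1092)·1 + 5/7·1 + (-15/13)·1 + 19/12·1 = 1 ✓
b·c: 5/7·1 + (-15/13)·(-30/91) + 19/12·1 = 5431/2028 ≠ 1/2 ⇒ order 1.

1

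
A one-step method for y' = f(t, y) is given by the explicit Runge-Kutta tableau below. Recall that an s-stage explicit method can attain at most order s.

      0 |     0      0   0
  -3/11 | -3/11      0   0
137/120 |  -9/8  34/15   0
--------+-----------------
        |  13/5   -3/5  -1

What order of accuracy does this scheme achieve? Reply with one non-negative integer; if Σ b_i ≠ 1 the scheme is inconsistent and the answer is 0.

b = (13/5, -3/5, -1)
c = (0, -3/11, 137/120)
Ac = (0, 0, -34/55)
Σ b_i: 13/5·1 + (-3/5)·1 + (-1)·1 = 1 ✓
b·c: (-3/5)·(-3/11) + (-1)·137/120 = -1291/1320 ≠ 1/2 ⇒ order 1.

1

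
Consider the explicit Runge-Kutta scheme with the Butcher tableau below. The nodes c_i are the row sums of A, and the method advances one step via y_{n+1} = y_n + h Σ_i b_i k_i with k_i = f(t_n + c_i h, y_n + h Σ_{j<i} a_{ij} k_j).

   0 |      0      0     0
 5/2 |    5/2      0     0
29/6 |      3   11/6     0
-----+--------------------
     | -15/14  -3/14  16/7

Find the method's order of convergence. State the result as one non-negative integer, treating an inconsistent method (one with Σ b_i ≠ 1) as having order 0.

1

b = (-15/14, -3/14, 16/7)
c = (0, 5/2, 29/6)
Ac = (0, 0, 55/12)
Σ b_i: (-15/14)·1 + (-3/14)·1 + 16/7·1 = 1 ✓
b·c: (-3/14)·5/2 + 16/7·29/6 = 883/84 ≠ 1/2 ⇒ order 1.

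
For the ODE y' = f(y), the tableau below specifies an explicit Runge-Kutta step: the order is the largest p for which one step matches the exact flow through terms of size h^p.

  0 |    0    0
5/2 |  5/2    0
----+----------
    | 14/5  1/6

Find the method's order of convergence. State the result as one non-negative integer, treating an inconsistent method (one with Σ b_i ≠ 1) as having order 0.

0

b = (14/5, 1/6)
c = (0, 5/2)
Σ b_i: 14/5·1 + 1/6·1 = 89/30 ≠ 1 ⇒ order 0.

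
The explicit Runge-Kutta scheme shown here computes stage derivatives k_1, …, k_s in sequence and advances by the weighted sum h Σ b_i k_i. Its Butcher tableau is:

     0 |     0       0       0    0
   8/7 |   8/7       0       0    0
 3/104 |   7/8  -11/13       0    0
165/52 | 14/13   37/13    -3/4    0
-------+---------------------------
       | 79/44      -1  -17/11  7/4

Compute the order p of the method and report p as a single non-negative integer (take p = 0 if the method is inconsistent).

1

b = (79/44, -1, -17/11, 7/4)
c = (0, 8/7, 3/104, 165/52)
Ac = (0, 0, -88/91, 9409/2912)
Σ b_i: 79/44·1 + (-1)·1 + (-17/11)·1 + 7/4·1 = 1 ✓
b·c: (-1)·8/7 + (-17/11)·3/104 + 7/4·165/52 = 69917/16016 ≠ 1/2 ⇒ order 1.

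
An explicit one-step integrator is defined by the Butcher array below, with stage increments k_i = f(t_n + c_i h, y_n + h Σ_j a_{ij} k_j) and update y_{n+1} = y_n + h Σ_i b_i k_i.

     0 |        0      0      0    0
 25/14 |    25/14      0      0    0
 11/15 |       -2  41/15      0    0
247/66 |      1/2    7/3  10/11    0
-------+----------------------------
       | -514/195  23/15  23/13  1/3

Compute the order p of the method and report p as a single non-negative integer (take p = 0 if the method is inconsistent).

1

b = (-514/195, 23/15, 23/13, 1/3)
c = (0, 25/14, 11/15, 247/66)
Ac = (0, 0, 205/42, 29/6)
Σ b_i: (-514/195)·1 + 23/15·1 + 23/13·1 + 1/3·1 = 1 ✓
b·c: 23/15·25/14 + 23/13·11/15 + 1/3·247/66 = 237973/45045 ≠ 1/2 ⇒ order 1.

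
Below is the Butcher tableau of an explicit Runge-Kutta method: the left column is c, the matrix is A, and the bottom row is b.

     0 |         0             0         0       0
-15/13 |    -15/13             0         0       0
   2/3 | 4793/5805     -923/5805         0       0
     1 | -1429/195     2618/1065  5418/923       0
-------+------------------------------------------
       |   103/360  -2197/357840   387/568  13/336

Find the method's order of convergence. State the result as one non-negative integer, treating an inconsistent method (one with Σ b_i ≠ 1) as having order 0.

4

b = (103/360, -2197/357840, 387/568, 13/336)
c = (0, -15/13, 2/3, 1)
Ac = (0, 0, 71/387, 14/13)
Σ b_i: 103/360·1 + (-2197/357840)·1 + 387/568·1 + 13/336·1 = 1 ✓
b·c: (-2197/357840)·(-15/13) + 387/568·2/3 + 13/336·1 = 1/2 ✓
b·c²: (-2197/357840)·225/169 + 387/568·4/9 + 13/336·1 = 1/3 ✓
b·Ac: 387/568·71/387 + 13/336·14/13 = 1/6 ✓
b·c³: (-2197/357840)·(-3375/2197) + 387/568·8/27 + 13/336·1 = 1/4 ✓
b·(c∘Ac): 387/568·142/1161 + 13/336·14/13 = 1/8 ✓
b·Ac²: 387/568·(-355/1677) + 13/336·994/169 = 1/12 ✓
b·A²c: 13/336·14/13 = 1/24 ✓; 4 stages ⇒ order 4.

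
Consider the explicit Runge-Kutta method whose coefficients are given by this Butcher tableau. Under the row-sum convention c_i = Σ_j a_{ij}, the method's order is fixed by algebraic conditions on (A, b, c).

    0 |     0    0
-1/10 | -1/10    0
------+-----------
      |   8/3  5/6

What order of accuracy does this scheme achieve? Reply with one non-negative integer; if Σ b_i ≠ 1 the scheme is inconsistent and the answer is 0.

b = (8/3, 5/6)
c = (0, -1/10)
Σ b_i: 8/3·1 + 5/6·1 = 7/2 ≠ 1 ⇒ order 0.

0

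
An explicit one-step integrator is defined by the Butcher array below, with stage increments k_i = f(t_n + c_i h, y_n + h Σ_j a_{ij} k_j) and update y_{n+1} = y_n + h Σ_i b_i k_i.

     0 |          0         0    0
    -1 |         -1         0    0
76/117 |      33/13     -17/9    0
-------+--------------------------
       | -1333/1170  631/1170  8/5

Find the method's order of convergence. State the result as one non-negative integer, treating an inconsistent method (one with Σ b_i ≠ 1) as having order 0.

2

b = (-1333/1170, 631/1170, 8/5)
c = (0, -1, 76/117)
Ac = (0, 0, 17/9)
Σ b_i: (-1333/1170)·1 + 631/1170·1 + 8/5·1 = 1 ✓
b·c: 631/1170·(-1) + 8/5·76/117 = 1/2 ✓
b·c²: 631/1170·1 + 8/5·5776/13689 = 166243/136890 ≠ 1/3 ⇒ order 2.
b·Ac: 8/5·17/9 = 136/45 ≠ 1/6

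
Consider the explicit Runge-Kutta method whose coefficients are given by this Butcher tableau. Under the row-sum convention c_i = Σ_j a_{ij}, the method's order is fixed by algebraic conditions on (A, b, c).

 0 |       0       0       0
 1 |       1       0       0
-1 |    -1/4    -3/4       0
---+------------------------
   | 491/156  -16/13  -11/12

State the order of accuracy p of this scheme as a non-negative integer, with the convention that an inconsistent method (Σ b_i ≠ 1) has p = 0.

b = (491/156, -16/13, -11/12)
c = (0, 1, -1)
Ac = (0, 0, -3/4)
Σ b_i: 491/156·1 + (-16/13)·1 + (-11/12)·1 = 1 ✓
b·c: (-16/13)·1 + (-11/12)·(-1) = -49/156 ≠ 1/2 ⇒ order 1.

1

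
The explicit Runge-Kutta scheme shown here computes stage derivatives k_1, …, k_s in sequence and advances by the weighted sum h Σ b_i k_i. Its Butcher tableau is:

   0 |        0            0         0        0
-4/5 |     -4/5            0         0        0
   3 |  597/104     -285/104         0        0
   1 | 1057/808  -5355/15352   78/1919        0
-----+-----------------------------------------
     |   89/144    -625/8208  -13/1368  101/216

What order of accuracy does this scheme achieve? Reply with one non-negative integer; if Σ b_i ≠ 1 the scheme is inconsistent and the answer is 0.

4

b = (89/144, -625/8208, -13/1368, 101/216)
c = (0, -4/5, 3, 1)
Ac = (0, 0, 57/26, 81/202)
Σ b_i: 89/144·1 + (-625/8208)·1 + (-13/1368)·1 + 101/216·1 = 1 ✓
b·c: (-625/8208)·(-4/5) + (-13/1368)·3 + 101/216·1 = 1/2 ✓
b·c²: (-625/8208)·16/25 + (-13/1368)·9 + 101/216·1 = 1/3 ✓
b·Ac: (-13/1368)·57/26 + 101/216·81/202 = 1/6 ✓
b·c³: (-625/8208)·(-64/125) + (-13/1368)·27 + 101/216·1 = 1/4 ✓
b·(c∘Ac): (-13/1368)·171/26 + 101/216·81/202 = 1/8 ✓
b·Ac²: (-13/1368)·(-114/65) + 101/216·72/505 = 1/12 ✓
b·A²c: 101/216·9/101 = 1/24 ✓; 4 stages ⇒ order 4.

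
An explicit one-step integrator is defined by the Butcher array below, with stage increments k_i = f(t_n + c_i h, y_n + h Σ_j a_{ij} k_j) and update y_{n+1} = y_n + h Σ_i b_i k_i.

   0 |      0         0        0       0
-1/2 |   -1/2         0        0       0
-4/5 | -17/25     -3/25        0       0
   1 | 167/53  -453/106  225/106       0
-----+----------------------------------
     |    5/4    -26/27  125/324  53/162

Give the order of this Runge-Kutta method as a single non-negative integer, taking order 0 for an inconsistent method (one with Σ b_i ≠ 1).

4

b = (5/4, -26/27, 125/324, 53/162)
c = (0, -1/2, -4/5, 1)
Ac = (0, 0, 3/50, 93/212)
Σ b_i: 5/4·1 + (-26/27)·1 + 125/324·1 + 53/162·1 = 1 ✓
b·c: (-26/27)·(-1/2) + 125/324·(-4/5) + 53/162·1 = 1/2 ✓
b·c²: (-26/27)·1/4 + 125/324·16/25 + 53/162·1 = 1/3 ✓
b·Ac: 125/324·3/50 + 53/162·93/212 = 1/6 ✓
b·c³: (-26/27)·(-1/8) + 125/324·(-64/125) + 53/162·1 = 1/4 ✓
b·(c∘Ac): 125/324·(-6/125) + 53/162·93/212 = 1/8 ✓
b·Ac²: 125/324·(-3/100) + 53/162·123/424 = 1/12 ✓
b·A²c: 53/162·27/212 = 1/24 ✓; 4 stages ⇒ order 4.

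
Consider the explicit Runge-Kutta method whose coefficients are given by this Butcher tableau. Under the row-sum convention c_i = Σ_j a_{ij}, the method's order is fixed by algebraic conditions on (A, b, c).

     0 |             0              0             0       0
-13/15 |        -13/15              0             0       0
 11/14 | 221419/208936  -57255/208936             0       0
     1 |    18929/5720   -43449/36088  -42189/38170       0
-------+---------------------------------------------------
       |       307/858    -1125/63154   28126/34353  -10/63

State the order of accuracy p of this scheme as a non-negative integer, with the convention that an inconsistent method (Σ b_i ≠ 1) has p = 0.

b = (307/858, -1125/63154, 28126/34353, -10/63)
c = (0, -13/15, 11/14, 1)
Ac = (0, 0, 3817/16072, 7/40)
Σ b_i: 307/858·1 + (-1125/63154)·1 + 28126/34353·1 + (-10/63)·1 = 1 ✓
b·c: (-1125/63154)·(-13/15) + 28126/34353·11/14 + (-10/63)·1 = 1/2 ✓
b·c²: (-1125/63154)·169/225 + 28126/34353·121/196 + (-10/63)·1 = 1/3 ✓
b·Ac: 28126/34353·3817/16072 + (-10/63)·7/40 = 1/6 ✓
b·c³: (-1125/63154)·(-2197/3375) + 28126/34353·1331/2744 + (-10/63)·1 = 1/4 ✓
b·(c∘Ac): 28126/34353·41987/225008 + (-10/63)·7/40 = 1/8 ✓
b·Ac²: 28126/34353·(-49621/241080) + (-10/63)·(-119/75) = 1/12 ✓
b·A²c: (-10/63)·(-21/80) = 1/24 ✓; 4 stages ⇒ order 4.

4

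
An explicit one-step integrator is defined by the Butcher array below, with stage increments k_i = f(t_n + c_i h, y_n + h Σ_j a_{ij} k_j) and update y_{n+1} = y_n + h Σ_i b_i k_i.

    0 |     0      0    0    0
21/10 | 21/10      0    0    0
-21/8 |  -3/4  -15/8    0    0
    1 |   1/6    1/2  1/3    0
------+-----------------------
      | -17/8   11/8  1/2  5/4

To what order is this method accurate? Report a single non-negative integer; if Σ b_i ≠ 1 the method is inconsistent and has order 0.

b = (-17/8, 11/8, 1/2, 5/4)
c = (0, 21/10, -21/8, 1)
Ac = (0, 0, -63/16, 7/40)
Σ b_i: (-17/8)·1 + 11/8·1 + 1/2·1 + 5/4·1 = 1 ✓
b·c: 11/8·21/10 + 1/2·(-21/8) + 5/4·1 = 113/40 ≠ 1/2 ⇒ order 1.

1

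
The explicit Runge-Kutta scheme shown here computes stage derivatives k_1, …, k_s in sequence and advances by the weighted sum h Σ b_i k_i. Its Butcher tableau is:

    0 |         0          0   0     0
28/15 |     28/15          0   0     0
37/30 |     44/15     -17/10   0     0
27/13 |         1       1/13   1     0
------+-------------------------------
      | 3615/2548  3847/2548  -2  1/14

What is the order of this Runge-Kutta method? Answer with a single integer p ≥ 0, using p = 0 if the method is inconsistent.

b = (3615/2548, 3847/2548, -2, 1/14)
c = (0, 28/15, 37/30, 27/13)
Ac = (0, 0, -238/75, 179/130)
Σ b_i: 3615/2548·1 + 3847/2548·1 + (-2)·1 + 1/14·1 = 1 ✓
b·c: 3847/2548·28/15 + (-2)·37/30 + 1/14·27/13 = 1/2 ✓
b·c²: 3847/2548·784/225 + (-2)·1369/900 + 1/14·729/169 = 672557/266175 ≠ 1/3 ⇒ order 2.
b·Ac: (-2)·(-238/75) + 1/14·179/130 = 175949/27300 ≠ 1/6

2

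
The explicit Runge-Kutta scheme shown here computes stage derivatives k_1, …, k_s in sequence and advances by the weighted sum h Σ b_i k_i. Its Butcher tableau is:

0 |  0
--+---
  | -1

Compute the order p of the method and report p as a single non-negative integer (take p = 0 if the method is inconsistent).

b = (-1)
c = (0)
Σ b_i: (-1)·1 = -1 ≠ 1 ⇒ order 0.

0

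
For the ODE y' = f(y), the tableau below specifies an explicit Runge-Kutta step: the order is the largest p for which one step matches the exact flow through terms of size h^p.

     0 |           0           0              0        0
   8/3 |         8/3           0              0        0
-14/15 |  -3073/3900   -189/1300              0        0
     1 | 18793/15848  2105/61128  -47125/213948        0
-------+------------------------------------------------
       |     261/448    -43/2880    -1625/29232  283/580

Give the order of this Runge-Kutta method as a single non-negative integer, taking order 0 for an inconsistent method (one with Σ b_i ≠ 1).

4

b = (261/448, -43/2880, -1625/29232, 283/580)
c = (0, 8/3, -14/15, 1)
Ac = (0, 0, -126/325, 505/1698)
Σ b_i: 261/448·1 + (-43/2880)·1 + (-1625/29232)·1 + 283/580·1 = 1 ✓
b·c: (-43/2880)·8/3 + (-1625/29232)·(-14/15) + 283/580·1 = 1/2 ✓
b·c²: (-43/2880)·64/9 + (-1625/29232)·196/225 + 283/580·1 = 1/3 ✓
b·Ac: (-1625/29232)·(-126/325) + 283/580·505/1698 = 1/6 ✓
b·c³: (-43/2880)·512/27 + (-1625/29232)·(-2744/3375) + 283/580·1 = 1/4 ✓
b·(c∘Ac): (-1625/29232)·588/1625 + 283/580·505/1698 = 1/8 ✓
b·Ac²: (-1625/29232)·(-336/325) + 283/580·15/283 = 1/12 ✓
b·A²c: 283/580·145/1698 = 1/24 ✓; 4 stages ⇒ order 4.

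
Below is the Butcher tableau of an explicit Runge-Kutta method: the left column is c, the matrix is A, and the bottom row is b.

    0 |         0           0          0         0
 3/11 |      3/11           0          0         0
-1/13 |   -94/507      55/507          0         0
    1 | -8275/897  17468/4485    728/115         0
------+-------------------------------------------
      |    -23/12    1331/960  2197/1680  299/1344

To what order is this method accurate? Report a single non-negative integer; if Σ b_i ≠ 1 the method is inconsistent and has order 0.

b = (-23/12, 1331/960, 2197/1680, 299/1344)
c = (0, 3/11, -1/13, 1)
Ac = (0, 0, 5/169, 172/299)
Σ b_i: (-23/12)·1 + 1331/960·1 + 2197/1680·1 + 299/1344·1 = 1 ✓
b·c: 1331/960·3/11 + 2197/1680·(-1/13) + 299/1344·1 = 1/2 ✓
b·c²: 1331/960·9/121 + 2197/1680·1/169 + 299/1344·1 = 1/3 ✓
b·Ac: 2197/1680·5/169 + 299/1344·172/299 = 1/6 ✓
b·c³: 1331/960·27/1331 + 2197/1680·(-1/2197) + 299/1344·1 = 1/4 ✓
b·(c∘Ac): 2197/1680·(-5/2197) + 299/1344·172/299 = 1/8 ✓
b·Ac²: 2197/1680·15/1859 + 299/1344·1076/3289 = 1/12 ✓
b·A²c: 299/1344·56/299 = 1/24 ✓; 4 stages ⇒ order 4.

4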